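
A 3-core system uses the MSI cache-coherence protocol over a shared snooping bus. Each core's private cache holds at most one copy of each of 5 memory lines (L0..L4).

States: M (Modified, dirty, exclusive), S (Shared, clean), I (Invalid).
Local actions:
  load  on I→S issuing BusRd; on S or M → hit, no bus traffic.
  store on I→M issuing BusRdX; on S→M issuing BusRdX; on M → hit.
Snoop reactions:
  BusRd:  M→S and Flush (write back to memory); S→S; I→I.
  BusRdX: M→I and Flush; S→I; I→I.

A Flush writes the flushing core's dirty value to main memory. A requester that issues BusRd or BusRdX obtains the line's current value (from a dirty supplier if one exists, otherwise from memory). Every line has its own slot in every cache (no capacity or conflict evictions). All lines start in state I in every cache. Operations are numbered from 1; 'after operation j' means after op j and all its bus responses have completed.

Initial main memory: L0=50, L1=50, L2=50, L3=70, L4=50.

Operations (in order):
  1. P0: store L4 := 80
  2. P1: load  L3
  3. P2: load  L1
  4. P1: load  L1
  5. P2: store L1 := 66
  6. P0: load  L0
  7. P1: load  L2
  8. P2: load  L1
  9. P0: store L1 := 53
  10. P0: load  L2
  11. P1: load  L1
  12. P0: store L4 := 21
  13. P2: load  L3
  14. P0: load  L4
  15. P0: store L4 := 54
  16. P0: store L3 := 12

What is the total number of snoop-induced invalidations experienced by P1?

  op1 P0: store L4 := 80 → M/I/I on L4; bus BusRdX; mem=50
  op2 P1: load  L3 → I/S/I on L3; bus BusRd; mem=70
  op3 P2: load  L1 → I/I/S on L1; bus BusRd; mem=50
  op4 P1: load  L1 → I/S/S on L1; bus BusRd; mem=50
  op5 P2: store L1 := 66 → I/I/M on L1; bus BusRdX; mem=50
  op6 P0: load  L0 → S/I/I on L0; bus BusRd; mem=50
  op7 P1: load  L2 → I/S/I on L2; bus BusRd; mem=50
  op8 P2: load  L1 → I/I/M on L1; bus (none); mem=50
  op9 P0: store L1 := 53 → M/I/I on L1; bus BusRdX Flush; mem=66
  op10 P0: load  L2 → S/S/I on L2; bus BusRd; mem=50
  op11 P1: load  L1 → S/S/I on L1; bus BusRd Flush; mem=53
  op12 P0: store L4 := 21 → M/I/I on L4; bus (none); mem=50
  op13 P2: load  L3 → I/S/S on L3; bus BusRd; mem=70
  op14 P0: load  L4 → M/I/I on L4; bus (none); mem=50
  op15 P0: store L4 := 54 → M/I/I on L4; bus (none); mem=50
  op16 P0: store L3 := 12 → M/I/I on L3; bus BusRdX; mem=70

invalidations = 2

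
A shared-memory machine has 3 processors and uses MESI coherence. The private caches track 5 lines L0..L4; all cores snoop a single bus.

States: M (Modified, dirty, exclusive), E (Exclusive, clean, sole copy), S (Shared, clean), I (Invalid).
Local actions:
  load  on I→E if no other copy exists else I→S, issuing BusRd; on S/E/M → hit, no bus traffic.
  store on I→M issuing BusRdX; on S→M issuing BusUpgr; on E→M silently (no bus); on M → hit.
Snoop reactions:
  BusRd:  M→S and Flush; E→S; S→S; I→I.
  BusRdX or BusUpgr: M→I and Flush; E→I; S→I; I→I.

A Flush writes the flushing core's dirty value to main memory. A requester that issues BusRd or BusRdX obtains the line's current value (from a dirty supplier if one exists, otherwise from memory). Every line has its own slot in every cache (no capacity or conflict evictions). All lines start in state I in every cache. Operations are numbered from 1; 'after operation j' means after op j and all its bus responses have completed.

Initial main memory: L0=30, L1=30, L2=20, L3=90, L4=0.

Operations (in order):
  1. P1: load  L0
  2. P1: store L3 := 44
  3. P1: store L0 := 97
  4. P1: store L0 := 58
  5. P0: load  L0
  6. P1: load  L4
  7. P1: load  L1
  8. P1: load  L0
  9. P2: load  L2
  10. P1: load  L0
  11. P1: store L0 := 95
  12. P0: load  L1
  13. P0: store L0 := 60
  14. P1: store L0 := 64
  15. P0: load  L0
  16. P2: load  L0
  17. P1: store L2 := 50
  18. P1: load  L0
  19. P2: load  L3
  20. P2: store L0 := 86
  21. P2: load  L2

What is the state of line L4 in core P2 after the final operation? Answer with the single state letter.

state = I

  op1 P1: load  L0 → I/E/I on L0; bus BusRd; mem=30
  op2 P1: store L3 := 44 → I/M/I on L3; bus BusRdX; mem=90
  op3 P1: store L0 := 97 → I/M/I on L0; bus (none); mem=30
  op4 P1: store L0 := 58 → I/M/I on L0; bus (none); mem=30
  op5 P0: load  L0 → S/S/I on L0; bus BusRd Flush; mem=58
  op6 P1: load  L4 → I/E/I on L4; bus BusRd; mem=0
  op7 P1: load  L1 → I/E/I on L1; bus BusRd; mem=30
  op8 P1: load  L0 → S/S/I on L0; bus (none); mem=58
  op9 P2: load  L2 → I/I/E on L2; bus BusRd; mem=20
  op10 P1: load  L0 → S/S/I on L0; bus (none); mem=58
  op11 P1: store L0 := 95 → I/M/I on L0; bus BusUpgr; mem=58
  op12 P0: load  L1 → S/S/I on L1; bus BusRd; mem=30
  op13 P0: store L0 := 60 → M/I/I on L0; bus BusRdX Flush; mem=95
  op14 P1: store L0 := 64 → I/M/I on L0; bus BusRdX Flush; mem=60
  op15 P0: load  L0 → S/S/I on L0; bus BusRd Flush; mem=64
  op16 P2: load  L0 → S/S/S on L0; bus BusRd; mem=64
  op17 P1: store L2 := 50 → I/M/I on L2; bus BusRdX; mem=20
  op18 P1: load  L0 → S/S/S on L0; bus (none); mem=64
  op19 P2: load  L3 → I/S/S on L3; bus BusRd Flush; mem=44
  op20 P2: store L0 := 86 → I/I/M on L0; bus BusUpgr; mem=64
  op21 P2: load  L2 → I/S/S on L2; bus BusRd Flush; mem=50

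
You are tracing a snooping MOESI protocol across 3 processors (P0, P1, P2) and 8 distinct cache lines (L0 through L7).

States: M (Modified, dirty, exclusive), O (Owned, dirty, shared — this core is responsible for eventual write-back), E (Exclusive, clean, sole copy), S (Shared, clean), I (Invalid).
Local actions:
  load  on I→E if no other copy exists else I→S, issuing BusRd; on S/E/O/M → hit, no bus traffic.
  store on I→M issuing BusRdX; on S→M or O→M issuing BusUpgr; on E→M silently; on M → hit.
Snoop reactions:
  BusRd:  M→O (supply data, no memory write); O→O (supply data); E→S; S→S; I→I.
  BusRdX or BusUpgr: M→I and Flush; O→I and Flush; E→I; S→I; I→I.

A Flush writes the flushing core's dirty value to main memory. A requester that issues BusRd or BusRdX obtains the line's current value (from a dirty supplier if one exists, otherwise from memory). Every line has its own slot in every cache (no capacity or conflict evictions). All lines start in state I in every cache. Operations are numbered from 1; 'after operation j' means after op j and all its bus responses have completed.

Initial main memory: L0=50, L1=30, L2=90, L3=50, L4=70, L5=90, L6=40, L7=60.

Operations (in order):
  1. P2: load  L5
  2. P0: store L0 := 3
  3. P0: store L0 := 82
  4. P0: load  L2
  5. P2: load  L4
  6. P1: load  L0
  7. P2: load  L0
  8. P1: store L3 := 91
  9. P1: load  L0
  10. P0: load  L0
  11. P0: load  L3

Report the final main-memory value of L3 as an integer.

[1] P2: load  L5 | P0:I, P1:I, P2:E(90) | bus: BusRd
[2] P0: store L0 := 3 | P0:M(3), P1:I, P2:I | bus: BusRdX
[3] P0: store L0 := 82 | P0:M(82), P1:I, P2:I | bus: none
[4] P0: load  L2 | P0:E(90), P1:I, P2:I | bus: BusRd
[5] P2: load  L4 | P0:I, P1:I, P2:E(70) | bus: BusRd
[6] P1: load  L0 | P0:O(82), P1:S(82), P2:I | bus: BusRd
[7] P2: load  L0 | P0:O(82), P1:S(82), P2:S(82) | bus: BusRd
[8] P1: store L3 := 91 | P0:I, P1:M(91), P2:I | bus: BusRdX
[9] P1: load  L0 | P0:O(82), P1:S(82), P2:S(82) | bus: none
[10] P0: load  L0 | P0:O(82), P1:S(82), P2:S(82) | bus: none
[11] P0: load  L3 | P0:S(91), P1:O(91), P2:I | bus: BusRd

memory[L3] = 50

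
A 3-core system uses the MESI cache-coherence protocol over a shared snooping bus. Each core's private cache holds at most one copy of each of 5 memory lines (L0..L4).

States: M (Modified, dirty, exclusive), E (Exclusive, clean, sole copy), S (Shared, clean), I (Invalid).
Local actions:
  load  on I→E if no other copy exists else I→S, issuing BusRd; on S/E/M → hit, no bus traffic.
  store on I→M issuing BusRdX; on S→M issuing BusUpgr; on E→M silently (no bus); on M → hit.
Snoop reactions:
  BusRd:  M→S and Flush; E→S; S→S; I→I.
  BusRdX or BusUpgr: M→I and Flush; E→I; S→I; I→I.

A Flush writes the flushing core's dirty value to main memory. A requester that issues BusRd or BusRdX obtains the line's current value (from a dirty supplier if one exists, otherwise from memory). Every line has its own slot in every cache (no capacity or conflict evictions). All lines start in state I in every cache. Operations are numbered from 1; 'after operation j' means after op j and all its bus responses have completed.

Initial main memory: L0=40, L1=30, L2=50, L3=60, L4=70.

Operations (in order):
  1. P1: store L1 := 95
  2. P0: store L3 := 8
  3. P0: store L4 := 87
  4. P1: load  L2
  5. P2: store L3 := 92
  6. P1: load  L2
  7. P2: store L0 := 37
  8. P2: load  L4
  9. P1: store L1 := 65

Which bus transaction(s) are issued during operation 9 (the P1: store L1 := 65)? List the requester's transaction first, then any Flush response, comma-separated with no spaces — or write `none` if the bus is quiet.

  op1 P1: store L1 := 95 → I/M/I on L1; bus BusRdX; mem=30
  op2 P0: store L3 := 8 → M/I/I on L3; bus BusRdX; mem=60
  op3 P0: store L4 := 87 → M/I/I on L4; bus BusRdX; mem=70
  op4 P1: load  L2 → I/E/I on L2; bus BusRd; mem=50
  op5 P2: store L3 := 92 → I/I/M on L3; bus BusRdX Flush; mem=8
  op6 P1: load  L2 → I/E/I on L2; bus (none); mem=50
  op7 P2: store L0 := 37 → I/I/M on L0; bus BusRdX; mem=40
  op8 P2: load  L4 → S/I/S on L4; bus BusRd Flush; mem=87
  op9 P1: store L1 := 65 → I/M/I on L1; bus (none); mem=30

bus = none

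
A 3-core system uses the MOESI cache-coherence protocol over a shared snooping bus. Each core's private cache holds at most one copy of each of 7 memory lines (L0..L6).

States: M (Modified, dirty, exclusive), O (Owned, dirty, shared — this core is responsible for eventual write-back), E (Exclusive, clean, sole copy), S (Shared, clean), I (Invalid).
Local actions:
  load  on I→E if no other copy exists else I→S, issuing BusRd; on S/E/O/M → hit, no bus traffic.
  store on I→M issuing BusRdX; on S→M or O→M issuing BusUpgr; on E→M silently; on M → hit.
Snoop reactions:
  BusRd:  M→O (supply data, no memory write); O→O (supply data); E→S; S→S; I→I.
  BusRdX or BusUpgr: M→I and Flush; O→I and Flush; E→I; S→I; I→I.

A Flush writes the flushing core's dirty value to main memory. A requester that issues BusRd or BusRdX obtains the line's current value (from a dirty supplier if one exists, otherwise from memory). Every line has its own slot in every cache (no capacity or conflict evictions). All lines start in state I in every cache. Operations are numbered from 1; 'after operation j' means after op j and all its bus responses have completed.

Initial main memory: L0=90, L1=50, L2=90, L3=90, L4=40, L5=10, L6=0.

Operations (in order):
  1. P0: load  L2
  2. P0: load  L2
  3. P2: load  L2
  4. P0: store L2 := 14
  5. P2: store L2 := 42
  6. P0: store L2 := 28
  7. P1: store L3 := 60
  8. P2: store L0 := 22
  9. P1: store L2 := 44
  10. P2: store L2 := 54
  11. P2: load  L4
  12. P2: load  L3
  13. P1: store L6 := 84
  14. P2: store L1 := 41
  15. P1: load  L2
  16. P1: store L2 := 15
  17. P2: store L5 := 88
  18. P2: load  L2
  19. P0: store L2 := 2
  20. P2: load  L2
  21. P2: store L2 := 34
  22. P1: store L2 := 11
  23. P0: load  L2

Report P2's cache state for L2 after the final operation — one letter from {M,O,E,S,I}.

[1] P0: load  L2 | P0:E(90), P1:I, P2:I | bus: BusRd
[2] P0: load  L2 | P0:E(90), P1:I, P2:I | bus: none
[3] P2: load  L2 | P0:S(90), P1:I, P2:S(90) | bus: BusRd
[4] P0: store L2 := 14 | P0:M(14), P1:I, P2:I | bus: BusUpgr
[5] P2: store L2 := 42 | P0:I, P1:I, P2:M(42) | bus: BusRdX,Flush
[6] P0: store L2 := 28 | P0:M(28), P1:I, P2:I | bus: BusRdX,Flush
[7] P1: store L3 := 60 | P0:I, P1:M(60), P2:I | bus: BusRdX
[8] P2: store L0 := 22 | P0:I, P1:I, P2:M(22) | bus: BusRdX
[9] P1: store L2 := 44 | P0:I, P1:M(44), P2:I | bus: BusRdX,Flush
[10] P2: store L2 := 54 | P0:I, P1:I, P2:M(54) | bus: BusRdX,Flush
[11] P2: load  L4 | P0:I, P1:I, P2:E(40) | bus: BusRd
[12] P2: load  L3 | P0:I, P1:O(60), P2:S(60) | bus: BusRd
[13] P1: store L6 := 84 | P0:I, P1:M(84), P2:I | bus: BusRdX
[14] P2: store L1 := 41 | P0:I, P1:I, P2:M(41) | bus: BusRdX
[15] P1: load  L2 | P0:I, P1:S(54), P2:O(54) | bus: BusRd
[16] P1: store L2 := 15 | P0:I, P1:M(15), P2:I | bus: BusUpgr,Flush
[17] P2: store L5 := 88 | P0:I, P1:I, P2:M(88) | bus: BusRdX
[18] P2: load  L2 | P0:I, P1:O(15), P2:S(15) | bus: BusRd
[19] P0: store L2 := 2 | P0:M(2), P1:I, P2:I | bus: BusRdX,Flush
[20] P2: load  L2 | P0:O(2), P1:I, P2:S(2) | bus: BusRd
[21] P2: store L2 := 34 | P0:I, P1:I, P2:M(34) | bus: BusUpgr,Flush
[22] P1: store L2 := 11 | P0:I, P1:M(11), P2:I | bus: BusRdX,Flush
[23] P0: load  L2 | P0:S(11), P1:O(11), P2:I | bus: BusRd

state = I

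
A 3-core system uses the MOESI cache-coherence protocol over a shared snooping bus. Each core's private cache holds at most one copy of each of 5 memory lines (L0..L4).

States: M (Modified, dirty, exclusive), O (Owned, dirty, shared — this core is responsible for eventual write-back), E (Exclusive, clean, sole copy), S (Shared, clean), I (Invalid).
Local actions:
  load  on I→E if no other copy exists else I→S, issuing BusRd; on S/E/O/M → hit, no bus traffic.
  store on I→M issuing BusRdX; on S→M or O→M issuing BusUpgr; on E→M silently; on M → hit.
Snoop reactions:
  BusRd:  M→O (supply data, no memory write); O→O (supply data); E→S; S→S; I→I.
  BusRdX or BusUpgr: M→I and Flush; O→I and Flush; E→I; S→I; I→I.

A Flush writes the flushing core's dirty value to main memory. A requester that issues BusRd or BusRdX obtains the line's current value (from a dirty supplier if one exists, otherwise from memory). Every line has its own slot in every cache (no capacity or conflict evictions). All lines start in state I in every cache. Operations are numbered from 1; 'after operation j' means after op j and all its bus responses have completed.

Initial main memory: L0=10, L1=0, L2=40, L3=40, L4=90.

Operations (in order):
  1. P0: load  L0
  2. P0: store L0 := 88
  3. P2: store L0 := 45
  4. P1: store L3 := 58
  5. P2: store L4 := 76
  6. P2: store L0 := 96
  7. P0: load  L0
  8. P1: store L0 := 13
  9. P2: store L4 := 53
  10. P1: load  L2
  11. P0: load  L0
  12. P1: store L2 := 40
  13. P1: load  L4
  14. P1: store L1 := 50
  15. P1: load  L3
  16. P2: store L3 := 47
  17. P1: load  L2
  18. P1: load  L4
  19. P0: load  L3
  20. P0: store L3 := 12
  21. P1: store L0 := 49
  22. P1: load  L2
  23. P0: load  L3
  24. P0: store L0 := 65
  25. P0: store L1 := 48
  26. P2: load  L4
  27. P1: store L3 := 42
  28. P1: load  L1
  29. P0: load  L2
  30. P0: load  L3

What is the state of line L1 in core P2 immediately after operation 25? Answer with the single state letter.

state = I

  op1 P0: load  L0 → E/I/I on L0; bus BusRd; mem=10
  op2 P0: store L0 := 88 → M/I/I on L0; bus (none); mem=10
  op3 P2: store L0 := 45 → I/I/M on L0; bus BusRdX Flush; mem=88
  op4 P1: store L3 := 58 → I/M/I on L3; bus BusRdX; mem=40
  op5 P2: store L4 := 76 → I/I/M on L4; bus BusRdX; mem=90
  op6 P2: store L0 := 96 → I/I/M on L0; bus (none); mem=88
  op7 P0: load  L0 → S/I/O on L0; bus BusRd; mem=88
  op8 P1: store L0 := 13 → I/M/I on L0; bus BusRdX Flush; mem=96
  op9 P2: store L4 := 53 → I/I/M on L4; bus (none); mem=90
  op10 P1: load  L2 → I/E/I on L2; bus BusRd; mem=40
  op11 P0: load  L0 → S/O/I on L0; bus BusRd; mem=96
  op12 P1: store L2 := 40 → I/M/I on L2; bus (none); mem=40
  op13 P1: load  L4 → I/S/O on L4; bus BusRd; mem=90
  op14 P1: store L1 := 50 → I/M/I on L1; bus BusRdX; mem=0
  op15 P1: load  L3 → I/M/I on L3; bus (none); mem=40
  op16 P2: store L3 := 47 → I/I/M on L3; bus BusRdX Flush; mem=58
  op17 P1: load  L2 → I/M/I on L2; bus (none); mem=40
  op18 P1: load  L4 → I/S/O on L4; bus (none); mem=90
  op19 P0: load  L3 → S/I/O on L3; bus BusRd; mem=58
  op20 P0: store L3 := 12 → M/I/I on L3; bus BusUpgr Flush; mem=47
  op21 P1: store L0 := 49 → I/M/I on L0; bus BusUpgr; mem=96
  op22 P1: load  L2 → I/M/I on L2; bus (none); mem=40
  op23 P0: load  L3 → M/I/I on L3; bus (none); mem=47
  op24 P0: store L0 := 65 → M/I/I on L0; bus BusRdX Flush; mem=49
  op25 P0: store L1 := 48 → M/I/I on L1; bus BusRdX Flush; mem=50
  op26 P2: load  L4 → I/S/O on L4; bus (none); mem=90
  op27 P1: store L3 := 42 → I/M/I on L3; bus BusRdX Flush; mem=12
  op28 P1: load  L1 → O/S/I on L1; bus BusRd; mem=50
  op29 P0: load  L2 → S/O/I on L2; bus BusRd; mem=40
  op30 P0: load  L3 → S/O/I on L3; bus BusRd; mem=12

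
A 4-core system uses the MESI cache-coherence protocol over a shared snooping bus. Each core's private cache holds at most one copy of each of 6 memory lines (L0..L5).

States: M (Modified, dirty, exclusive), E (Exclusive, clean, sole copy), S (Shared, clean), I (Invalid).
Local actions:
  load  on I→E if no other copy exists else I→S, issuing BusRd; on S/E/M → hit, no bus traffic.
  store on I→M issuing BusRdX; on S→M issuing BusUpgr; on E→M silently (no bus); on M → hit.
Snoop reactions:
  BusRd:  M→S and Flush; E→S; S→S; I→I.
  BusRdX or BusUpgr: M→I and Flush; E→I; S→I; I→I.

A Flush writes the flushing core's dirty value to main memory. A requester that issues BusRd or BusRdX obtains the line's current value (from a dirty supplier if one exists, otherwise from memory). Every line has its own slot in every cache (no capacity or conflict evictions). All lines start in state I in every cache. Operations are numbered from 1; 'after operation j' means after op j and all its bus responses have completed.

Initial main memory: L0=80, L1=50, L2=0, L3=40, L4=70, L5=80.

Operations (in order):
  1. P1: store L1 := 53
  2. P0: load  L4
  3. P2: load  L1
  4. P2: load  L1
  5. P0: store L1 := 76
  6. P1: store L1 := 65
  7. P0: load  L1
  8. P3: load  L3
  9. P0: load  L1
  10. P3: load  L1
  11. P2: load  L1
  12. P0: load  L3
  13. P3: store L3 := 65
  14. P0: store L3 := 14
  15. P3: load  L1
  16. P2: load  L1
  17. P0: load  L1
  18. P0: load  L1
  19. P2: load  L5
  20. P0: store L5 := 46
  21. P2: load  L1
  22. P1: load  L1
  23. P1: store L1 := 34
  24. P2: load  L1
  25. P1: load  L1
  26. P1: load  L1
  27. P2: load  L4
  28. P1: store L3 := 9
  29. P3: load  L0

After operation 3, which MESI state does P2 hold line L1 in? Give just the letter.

[1] P1: store L1 := 53 | P0:I, P1:M(53), P2:I, P3:I | bus: BusRdX
[2] P0: load  L4 | P0:E(70), P1:I, P2:I, P3:I | bus: BusRd
[3] P2: load  L1 | P0:I, P1:S(53), P2:S(53), P3:I | bus: BusRd,Flush
[4] P2: load  L1 | P0:I, P1:S(53), P2:S(53), P3:I | bus: none
[5] P0: store L1 := 76 | P0:M(76), P1:I, P2:I, P3:I | bus: BusRdX
[6] P1: store L1 := 65 | P0:I, P1:M(65), P2:I, P3:I | bus: BusRdX,Flush
[7] P0: load  L1 | P0:S(65), P1:S(65), P2:I, P3:I | bus: BusRd,Flush
[8] P3: load  L3 | P0:I, P1:I, P2:I, P3:E(40) | bus: BusRd
[9] P0: load  L1 | P0:S(65), P1:S(65), P2:I, P3:I | bus: none
[10] P3: load  L1 | P0:S(65), P1:S(65), P2:I, P3:S(65) | bus: BusRd
[11] P2: load  L1 | P0:S(65), P1:S(65), P2:S(65), P3:S(65) | bus: BusRd
[12] P0: load  L3 | P0:S(40), P1:I, P2:I, P3:S(40) | bus: BusRd
[13] P3: store L3 := 65 | P0:I, P1:I, P2:I, P3:M(65) | bus: BusUpgr
[14] P0: store L3 := 14 | P0:M(14), P1:I, P2:I, P3:I | bus: BusRdX,Flush
[15] P3: load  L1 | P0:S(65), P1:S(65), P2:S(65), P3:S(65) | bus: none
[16] P2: load  L1 | P0:S(65), P1:S(65), P2:S(65), P3:S(65) | bus: none
[17] P0: load  L1 | P0:S(65), P1:S(65), P2:S(65), P3:S(65) | bus: none
[18] P0: load  L1 | P0:S(65), P1:S(65), P2:S(65), P3:S(65) | bus: none
[19] P2: load  L5 | P0:I, P1:I, P2:E(80), P3:I | bus: BusRd
[20] P0: store L5 := 46 | P0:M(46), P1:I, P2:I, P3:I | bus: BusRdX
[21] P2: load  L1 | P0:S(65), P1:S(65), P2:S(65), P3:S(65) | bus: none
[22] P1: load  L1 | P0:S(65), P1:S(65), P2:S(65), P3:S(65) | bus: none
[23] P1: store L1 := 34 | P0:I, P1:M(34), P2:I, P3:I | bus: BusUpgr
[24] P2: load  L1 | P0:I, P1:S(34), P2:S(34), P3:I | bus: BusRd,Flush
[25] P1: load  L1 | P0:I, P1:S(34), P2:S(34), P3:I | bus: none
[26] P1: load  L1 | P0:I, P1:S(34), P2:S(34), P3:I | bus: none
[27] P2: load  L4 | P0:S(70), P1:I, P2:S(70), P3:I | bus: BusRd
[28] P1: store L3 := 9 | P0:I, P1:M(9), P2:I, P3:I | bus: BusRdX,Flush
[29] P3: load  L0 | P0:I, P1:I, P2:I, P3:E(80) | bus: BusRd

state = S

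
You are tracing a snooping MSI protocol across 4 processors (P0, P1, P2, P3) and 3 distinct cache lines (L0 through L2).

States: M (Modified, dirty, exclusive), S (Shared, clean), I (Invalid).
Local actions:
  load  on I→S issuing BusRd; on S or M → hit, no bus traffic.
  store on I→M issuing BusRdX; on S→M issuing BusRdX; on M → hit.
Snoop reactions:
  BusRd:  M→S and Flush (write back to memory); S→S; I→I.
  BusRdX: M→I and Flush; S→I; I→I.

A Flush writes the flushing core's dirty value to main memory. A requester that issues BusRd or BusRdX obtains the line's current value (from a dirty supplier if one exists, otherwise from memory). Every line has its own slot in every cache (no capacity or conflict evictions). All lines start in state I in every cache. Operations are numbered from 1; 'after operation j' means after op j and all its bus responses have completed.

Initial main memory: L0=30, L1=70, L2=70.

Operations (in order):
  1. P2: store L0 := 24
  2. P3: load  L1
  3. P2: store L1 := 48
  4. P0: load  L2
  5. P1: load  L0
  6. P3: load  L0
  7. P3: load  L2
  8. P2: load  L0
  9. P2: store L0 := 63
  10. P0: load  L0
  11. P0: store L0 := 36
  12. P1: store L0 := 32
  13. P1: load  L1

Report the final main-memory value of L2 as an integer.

step 1: P2: store L0 := 24  ⟶  IIMI  (L0)  txn=BusRdX  M[L0]=30
step 2: P3: load  L1  ⟶  IIIS  (L1)  txn=BusRd  M[L1]=70
step 3: P2: store L1 := 48  ⟶  IIMI  (L1)  txn=BusRdX  M[L1]=70
step 4: P0: load  L2  ⟶  SIII  (L2)  txn=BusRd  M[L2]=70
step 5: P1: load  L0  ⟶  ISSI  (L0)  txn=BusRd+Flush  M[L0]=24
step 6: P3: load  L0  ⟶  ISSS  (L0)  txn=BusRd  M[L0]=24
step 7: P3: load  L2  ⟶  SIIS  (L2)  txn=BusRd  M[L2]=70
step 8: P2: load  L0  ⟶  ISSS  (L0)  txn=∅  M[L0]=24
step 9: P2: store L0 := 63  ⟶  IIMI  (L0)  txn=BusRdX  M[L0]=24
step 10: P0: load  L0  ⟶  SISI  (L0)  txn=BusRd+Flush  M[L0]=63
step 11: P0: store L0 := 36  ⟶  MIII  (L0)  txn=BusRdX  M[L0]=63
step 12: P1: store L0 := 32  ⟶  IMII  (L0)  txn=BusRdX+Flush  M[L0]=36
step 13: P1: load  L1  ⟶  ISSI  (L1)  txn=BusRd+Flush  M[L1]=48

memory[L2] = 70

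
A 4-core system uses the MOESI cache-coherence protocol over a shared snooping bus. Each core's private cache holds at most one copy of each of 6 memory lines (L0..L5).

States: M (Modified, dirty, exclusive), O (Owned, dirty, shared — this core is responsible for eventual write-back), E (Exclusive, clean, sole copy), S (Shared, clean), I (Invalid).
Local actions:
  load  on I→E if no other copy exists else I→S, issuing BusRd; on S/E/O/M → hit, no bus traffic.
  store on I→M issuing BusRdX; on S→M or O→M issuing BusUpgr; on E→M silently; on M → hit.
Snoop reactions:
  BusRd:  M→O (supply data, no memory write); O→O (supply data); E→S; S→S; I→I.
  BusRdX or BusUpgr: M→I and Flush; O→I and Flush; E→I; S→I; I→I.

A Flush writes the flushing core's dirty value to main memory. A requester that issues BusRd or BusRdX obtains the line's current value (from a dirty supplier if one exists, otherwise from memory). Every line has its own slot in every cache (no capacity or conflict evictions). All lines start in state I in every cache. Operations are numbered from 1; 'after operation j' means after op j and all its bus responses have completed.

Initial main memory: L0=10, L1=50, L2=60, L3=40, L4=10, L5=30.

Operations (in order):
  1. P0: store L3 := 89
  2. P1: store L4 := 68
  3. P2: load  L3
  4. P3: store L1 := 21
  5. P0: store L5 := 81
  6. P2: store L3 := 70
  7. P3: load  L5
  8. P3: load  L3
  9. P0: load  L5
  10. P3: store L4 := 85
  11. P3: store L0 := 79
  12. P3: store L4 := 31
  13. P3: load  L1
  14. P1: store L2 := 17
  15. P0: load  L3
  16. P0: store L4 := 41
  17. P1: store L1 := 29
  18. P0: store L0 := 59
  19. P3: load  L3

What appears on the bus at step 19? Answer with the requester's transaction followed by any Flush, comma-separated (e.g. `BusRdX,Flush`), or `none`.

bus = none

[1] P0: store L3 := 89 | P0:M(89), P1:I, P2:I, P3:I | bus: BusRdX
[2] P1: store L4 := 68 | P0:I, P1:M(68), P2:I, P3:I | bus: BusRdX
[3] P2: load  L3 | P0:O(89), P1:I, P2:S(89), P3:I | bus: BusRd
[4] P3: store L1 := 21 | P0:I, P1:I, P2:I, P3:M(21) | bus: BusRdX
[5] P0: store L5 := 81 | P0:M(81), P1:I, P2:I, P3:I | bus: BusRdX
[6] P2: store L3 := 70 | P0:I, P1:I, P2:M(70), P3:I | bus: BusUpgr,Flush
[7] P3: load  L5 | P0:O(81), P1:I, P2:I, P3:S(81) | bus: BusRd
[8] P3: load  L3 | P0:I, P1:I, P2:O(70), P3:S(70) | bus: BusRd
[9] P0: load  L5 | P0:O(81), P1:I, P2:I, P3:S(81) | bus: none
[10] P3: store L4 := 85 | P0:I, P1:I, P2:I, P3:M(85) | bus: BusRdX,Flush
[11] P3: store L0 := 79 | P0:I, P1:I, P2:I, P3:M(79) | bus: BusRdX
[12] P3: store L4 := 31 | P0:I, P1:I, P2:I, P3:M(31) | bus: none
[13] P3: load  L1 | P0:I, P1:I, P2:I, P3:M(21) | bus: none
[14] P1: store L2 := 17 | P0:I, P1:M(17), P2:I, P3:I | bus: BusRdX
[15] P0: load  L3 | P0:S(70), P1:I, P2:O(70), P3:S(70) | bus: BusRd
[16] P0: store L4 := 41 | P0:M(41), P1:I, P2:I, P3:I | bus: BusRdX,Flush
[17] P1: store L1 := 29 | P0:I, P1:M(29), P2:I, P3:I | bus: BusRdX,Flush
[18] P0: store L0 := 59 | P0:M(59), P1:I, P2:I, P3:I | bus: BusRdX,Flush
[19] P3: load  L3 | P0:S(70), P1:I, P2:O(70), P3:S(70) | bus: none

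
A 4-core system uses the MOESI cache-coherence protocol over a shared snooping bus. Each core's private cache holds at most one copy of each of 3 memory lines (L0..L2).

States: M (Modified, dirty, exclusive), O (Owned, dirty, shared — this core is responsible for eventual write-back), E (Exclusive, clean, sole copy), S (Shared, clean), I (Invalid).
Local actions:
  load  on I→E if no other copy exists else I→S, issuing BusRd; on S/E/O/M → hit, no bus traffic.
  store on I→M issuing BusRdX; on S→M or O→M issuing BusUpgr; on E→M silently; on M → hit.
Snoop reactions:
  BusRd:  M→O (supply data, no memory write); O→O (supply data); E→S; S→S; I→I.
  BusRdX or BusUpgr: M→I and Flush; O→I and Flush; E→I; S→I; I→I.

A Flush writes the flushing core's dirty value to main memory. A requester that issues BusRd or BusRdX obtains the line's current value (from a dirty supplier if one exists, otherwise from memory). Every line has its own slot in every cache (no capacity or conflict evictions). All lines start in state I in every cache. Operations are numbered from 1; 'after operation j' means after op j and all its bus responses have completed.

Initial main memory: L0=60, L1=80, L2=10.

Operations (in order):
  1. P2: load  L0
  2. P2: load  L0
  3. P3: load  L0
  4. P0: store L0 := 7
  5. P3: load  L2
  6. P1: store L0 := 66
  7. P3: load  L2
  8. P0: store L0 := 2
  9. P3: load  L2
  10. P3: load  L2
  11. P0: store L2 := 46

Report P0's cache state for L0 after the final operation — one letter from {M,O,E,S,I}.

state = M

1. P2: load  L0  bus=[BusRd]  L0: P0=I P1=I P2=E P3=I  mem[L0]=60
2. P2: load  L0  bus=[-]  L0: P0=I P1=I P2=E P3=I  mem[L0]=60
3. P3: load  L0  bus=[BusRd]  L0: P0=I P1=I P2=S P3=S  mem[L0]=60
4. P0: store L0 := 7  bus=[BusRdX]  L0: P0=M P1=I P2=I P3=I  mem[L0]=60
5. P3: load  L2  bus=[BusRd]  L2: P0=I P1=I P2=I P3=E  mem[L2]=10
6. P1: store L0 := 66  bus=[BusRdX,Flush]  L0: P0=I P1=M P2=I P3=I  mem[L0]=7
7. P3: load  L2  bus=[-]  L2: P0=I P1=I P2=I P3=E  mem[L2]=10
8. P0: store L0 := 2  bus=[BusRdX,Flush]  L0: P0=M P1=I P2=I P3=I  mem[L0]=66
9. P3: load  L2  bus=[-]  L2: P0=I P1=I P2=I P3=E  mem[L2]=10
10. P3: load  L2  bus=[-]  L2: P0=I P1=I P2=I P3=E  mem[L2]=10
11. P0: store L2 := 46  bus=[BusRdX]  L2: P0=M P1=I P2=I P3=I  mem[L2]=10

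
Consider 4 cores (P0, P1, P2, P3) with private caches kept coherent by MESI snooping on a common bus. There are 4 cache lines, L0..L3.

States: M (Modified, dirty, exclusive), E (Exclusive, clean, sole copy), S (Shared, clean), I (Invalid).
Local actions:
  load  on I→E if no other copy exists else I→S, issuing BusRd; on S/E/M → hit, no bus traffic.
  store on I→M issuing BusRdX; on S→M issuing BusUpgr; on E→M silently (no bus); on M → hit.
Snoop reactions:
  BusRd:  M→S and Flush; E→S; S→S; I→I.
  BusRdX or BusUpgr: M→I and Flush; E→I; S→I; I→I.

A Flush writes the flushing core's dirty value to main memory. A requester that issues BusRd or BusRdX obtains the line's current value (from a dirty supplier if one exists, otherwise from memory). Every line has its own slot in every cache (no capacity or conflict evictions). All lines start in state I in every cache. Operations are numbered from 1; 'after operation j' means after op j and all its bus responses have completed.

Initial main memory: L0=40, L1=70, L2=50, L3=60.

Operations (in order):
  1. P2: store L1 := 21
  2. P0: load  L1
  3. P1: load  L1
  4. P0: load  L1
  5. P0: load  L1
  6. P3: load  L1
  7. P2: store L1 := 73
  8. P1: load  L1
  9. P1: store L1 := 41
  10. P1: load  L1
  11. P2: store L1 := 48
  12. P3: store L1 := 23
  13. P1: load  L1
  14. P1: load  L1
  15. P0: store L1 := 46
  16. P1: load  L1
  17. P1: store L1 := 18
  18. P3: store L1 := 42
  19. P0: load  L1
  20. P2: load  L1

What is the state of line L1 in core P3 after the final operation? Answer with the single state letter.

state = S

step 1: P2: store L1 := 21  ⟶  IIMI  (L1)  txn=BusRdX  M[L1]=70
step 2: P0: load  L1  ⟶  SISI  (L1)  txn=BusRd+Flush  M[L1]=21
step 3: P1: load  L1  ⟶  SSSI  (L1)  txn=BusRd  M[L1]=21
step 4: P0: load  L1  ⟶  SSSI  (L1)  txn=∅  M[L1]=21
step 5: P0: load  L1  ⟶  SSSI  (L1)  txn=∅  M[L1]=21
step 6: P3: load  L1  ⟶  SSSS  (L1)  txn=BusRd  M[L1]=21
step 7: P2: store L1 := 73  ⟶  IIMI  (L1)  txn=BusUpgr  M[L1]=21
step 8: P1: load  L1  ⟶  ISSI  (L1)  txn=BusRd+Flush  M[L1]=73
step 9: P1: store L1 := 41  ⟶  IMII  (L1)  txn=BusUpgr  M[L1]=73
step 10: P1: load  L1  ⟶  IMII  (L1)  txn=∅  M[L1]=73
step 11: P2: store L1 := 48  ⟶  IIMI  (L1)  txn=BusRdX+Flush  M[L1]=41
step 12: P3: store L1 := 23  ⟶  IIIM  (L1)  txn=BusRdX+Flush  M[L1]=48
step 13: P1: load  L1  ⟶  ISIS  (L1)  txn=BusRd+Flush  M[L1]=23
step 14: P1: load  L1  ⟶  ISIS  (L1)  txn=∅  M[L1]=23
step 15: P0: store L1 := 46  ⟶  MIII  (L1)  txn=BusRdX  M[L1]=23
step 16: P1: load  L1  ⟶  SSII  (L1)  txn=BusRd+Flush  M[L1]=46
step 17: P1: store L1 := 18  ⟶  IMII  (L1)  txn=BusUpgr  M[L1]=46
step 18: P3: store L1 := 42  ⟶  IIIM  (L1)  txn=BusRdX+Flush  M[L1]=18
step 19: P0: load  L1  ⟶  SIIS  (L1)  txn=BusRd+Flush  M[L1]=42
step 20: P2: load  L1  ⟶  SISS  (L1)  txn=BusRd  M[L1]=42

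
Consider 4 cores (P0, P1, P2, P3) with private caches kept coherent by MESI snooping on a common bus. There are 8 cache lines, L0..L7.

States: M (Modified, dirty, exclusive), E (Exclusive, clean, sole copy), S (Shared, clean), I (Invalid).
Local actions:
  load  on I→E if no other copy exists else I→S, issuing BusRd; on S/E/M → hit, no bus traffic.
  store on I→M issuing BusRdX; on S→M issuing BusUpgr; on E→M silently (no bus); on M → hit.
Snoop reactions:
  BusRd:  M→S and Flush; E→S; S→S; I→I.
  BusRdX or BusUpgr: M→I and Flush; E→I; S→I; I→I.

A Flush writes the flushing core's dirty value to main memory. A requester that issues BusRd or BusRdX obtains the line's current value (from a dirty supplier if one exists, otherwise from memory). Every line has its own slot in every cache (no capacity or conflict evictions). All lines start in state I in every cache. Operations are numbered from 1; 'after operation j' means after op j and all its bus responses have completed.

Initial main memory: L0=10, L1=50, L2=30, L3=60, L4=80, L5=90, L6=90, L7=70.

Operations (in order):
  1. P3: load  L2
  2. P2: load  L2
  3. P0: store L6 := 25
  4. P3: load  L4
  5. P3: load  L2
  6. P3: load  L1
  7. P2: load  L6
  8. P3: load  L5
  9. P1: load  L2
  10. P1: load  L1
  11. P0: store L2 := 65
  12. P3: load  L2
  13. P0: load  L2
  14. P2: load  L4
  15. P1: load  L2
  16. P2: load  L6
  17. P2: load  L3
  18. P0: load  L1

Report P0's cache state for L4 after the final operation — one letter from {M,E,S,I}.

  op1 P3: load  L2 → I/I/I/E on L2; bus BusRd; mem=30
  op2 P2: load  L2 → I/I/S/S on L2; bus BusRd; mem=30
  op3 P0: store L6 := 25 → M/I/I/I on L6; bus BusRdX; mem=90
  op4 P3: load  L4 → I/I/I/E on L4; bus BusRd; mem=80
  op5 P3: load  L2 → I/I/S/S on L2; bus (none); mem=30
  op6 P3: load  L1 → I/I/I/E on L1; bus BusRd; mem=50
  op7 P2: load  L6 → S/I/S/I on L6; bus BusRd Flush; mem=25
  op8 P3: load  L5 → I/I/I/E on L5; bus BusRd; mem=90
  op9 P1: load  L2 → I/S/S/S on L2; bus BusRd; mem=30
  op10 P1: load  L1 → I/S/I/S on L1; bus BusRd; mem=50
  op11 P0: store L2 := 65 → M/I/I/I on L2; bus BusRdX; mem=30
  op12 P3: load  L2 → S/I/I/S on L2; bus BusRd Flush; mem=65
  op13 P0: load  L2 → S/I/I/S on L2; bus (none); mem=65
  op14 P2: load  L4 → I/I/S/S on L4; bus BusRd; mem=80
  op15 P1: load  L2 → S/S/I/S on L2; bus BusRd; mem=65
  op16 P2: load  L6 → S/I/S/I on L6; bus (none); mem=25
  op17 P2: load  L3 → I/I/E/I on L3; bus BusRd; mem=60
  op18 P0: load  L1 → S/S/I/S on L1; bus BusRd; mem=50

state = I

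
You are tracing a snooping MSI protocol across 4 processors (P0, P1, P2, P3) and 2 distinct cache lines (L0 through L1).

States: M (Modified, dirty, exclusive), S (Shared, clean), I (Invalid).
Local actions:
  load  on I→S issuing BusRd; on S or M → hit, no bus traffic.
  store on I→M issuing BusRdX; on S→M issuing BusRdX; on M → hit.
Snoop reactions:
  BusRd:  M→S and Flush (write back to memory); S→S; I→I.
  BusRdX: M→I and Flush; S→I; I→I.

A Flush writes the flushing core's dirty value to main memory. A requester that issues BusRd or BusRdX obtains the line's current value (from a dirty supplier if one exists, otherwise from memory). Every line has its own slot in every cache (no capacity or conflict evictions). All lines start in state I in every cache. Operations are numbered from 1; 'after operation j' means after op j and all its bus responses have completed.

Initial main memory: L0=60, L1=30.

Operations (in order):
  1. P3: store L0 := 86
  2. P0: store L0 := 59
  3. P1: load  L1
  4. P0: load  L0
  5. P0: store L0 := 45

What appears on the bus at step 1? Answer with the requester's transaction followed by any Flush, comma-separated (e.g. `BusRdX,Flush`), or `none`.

bus = BusRdX

  op1 P3: store L0 := 86 → I/I/I/M on L0; bus BusRdX; mem=60
  op2 P0: store L0 := 59 → M/I/I/I on L0; bus BusRdX Flush; mem=86
  op3 P1: load  L1 → I/S/I/I on L1; bus BusRd; mem=30
  op4 P0: load  L0 → M/I/I/I on L0; bus (none); mem=86
  op5 P0: store L0 := 45 → M/I/I/I on L0; bus (none); mem=86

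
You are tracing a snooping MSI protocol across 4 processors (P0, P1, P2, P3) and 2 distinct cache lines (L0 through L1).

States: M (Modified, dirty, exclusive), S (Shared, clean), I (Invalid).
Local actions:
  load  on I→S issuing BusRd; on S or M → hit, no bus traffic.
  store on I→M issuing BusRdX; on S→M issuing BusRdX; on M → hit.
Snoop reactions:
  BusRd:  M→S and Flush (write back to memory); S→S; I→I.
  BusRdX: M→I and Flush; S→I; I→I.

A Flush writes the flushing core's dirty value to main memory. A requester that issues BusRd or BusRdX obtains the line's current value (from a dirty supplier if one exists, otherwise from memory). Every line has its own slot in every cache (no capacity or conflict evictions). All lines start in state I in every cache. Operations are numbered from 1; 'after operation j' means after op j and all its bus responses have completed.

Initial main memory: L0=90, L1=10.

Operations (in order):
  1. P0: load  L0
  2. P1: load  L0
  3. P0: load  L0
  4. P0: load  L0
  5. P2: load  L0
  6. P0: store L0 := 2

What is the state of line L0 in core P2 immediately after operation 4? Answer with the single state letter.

state = I

  op1 P0: load  L0 → S/I/I/I on L0; bus BusRd; mem=90
  op2 P1: load  L0 → S/S/I/I on L0; bus BusRd; mem=90
  op3 P0: load  L0 → S/S/I/I on L0; bus (none); mem=90
  op4 P0: load  L0 → S/S/I/I on L0; bus (none); mem=90
  op5 P2: load  L0 → S/S/S/I on L0; bus BusRd; mem=90
  op6 P0: store L0 := 2 → M/I/I/I on L0; bus BusRdX; mem=90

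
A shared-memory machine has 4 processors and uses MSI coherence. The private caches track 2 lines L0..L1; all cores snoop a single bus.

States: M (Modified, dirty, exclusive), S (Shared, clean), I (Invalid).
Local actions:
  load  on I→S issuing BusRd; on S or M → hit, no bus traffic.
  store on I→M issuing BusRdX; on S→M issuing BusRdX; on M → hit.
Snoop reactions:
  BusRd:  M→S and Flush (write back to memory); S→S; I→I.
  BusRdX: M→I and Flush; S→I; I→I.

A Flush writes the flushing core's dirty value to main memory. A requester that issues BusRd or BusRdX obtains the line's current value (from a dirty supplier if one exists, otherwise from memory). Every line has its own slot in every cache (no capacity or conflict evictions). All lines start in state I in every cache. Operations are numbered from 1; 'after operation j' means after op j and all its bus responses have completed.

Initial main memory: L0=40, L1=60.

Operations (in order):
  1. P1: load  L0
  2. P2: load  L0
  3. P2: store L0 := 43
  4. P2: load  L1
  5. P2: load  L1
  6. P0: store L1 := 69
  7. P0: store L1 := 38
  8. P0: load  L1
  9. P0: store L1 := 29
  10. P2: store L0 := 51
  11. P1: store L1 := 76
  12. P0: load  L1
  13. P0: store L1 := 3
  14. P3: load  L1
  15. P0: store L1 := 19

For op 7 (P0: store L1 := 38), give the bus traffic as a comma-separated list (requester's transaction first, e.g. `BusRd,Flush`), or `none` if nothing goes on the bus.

bus = none

step 1: P1: load  L0  ⟶  ISII  (L0)  txn=BusRd  M[L0]=40
step 2: P2: load  L0  ⟶  ISSI  (L0)  txn=BusRd  M[L0]=40
step 3: P2: store L0 := 43  ⟶  IIMI  (L0)  txn=BusRdX  M[L0]=40
step 4: P2: load  L1  ⟶  IISI  (L1)  txn=BusRd  M[L1]=60
step 5: P2: load  L1  ⟶  IISI  (L1)  txn=∅  M[L1]=60
step 6: P0: store L1 := 69  ⟶  MIII  (L1)  txn=BusRdX  M[L1]=60
step 7: P0: store L1 := 38  ⟶  MIII  (L1)  txn=∅  M[L1]=60
step 8: P0: load  L1  ⟶  MIII  (L1)  txn=∅  M[L1]=60
step 9: P0: store L1 := 29  ⟶  MIII  (L1)  txn=∅  M[L1]=60
step 10: P2: store L0 := 51  ⟶  IIMI  (L0)  txn=∅  M[L0]=40
step 11: P1: store L1 := 76  ⟶  IMII  (L1)  txn=BusRdX+Flush  M[L1]=29
step 12: P0: load  L1  ⟶  SSII  (L1)  txn=BusRd+Flush  M[L1]=76
step 13: P0: store L1 := 3  ⟶  MIII  (L1)  txn=BusRdX  M[L1]=76
step 14: P3: load  L1  ⟶  SIIS  (L1)  txn=BusRd+Flush  M[L1]=3
step 15: P0: store L1 := 19  ⟶  MIII  (L1)  txn=BusRdX  M[L1]=3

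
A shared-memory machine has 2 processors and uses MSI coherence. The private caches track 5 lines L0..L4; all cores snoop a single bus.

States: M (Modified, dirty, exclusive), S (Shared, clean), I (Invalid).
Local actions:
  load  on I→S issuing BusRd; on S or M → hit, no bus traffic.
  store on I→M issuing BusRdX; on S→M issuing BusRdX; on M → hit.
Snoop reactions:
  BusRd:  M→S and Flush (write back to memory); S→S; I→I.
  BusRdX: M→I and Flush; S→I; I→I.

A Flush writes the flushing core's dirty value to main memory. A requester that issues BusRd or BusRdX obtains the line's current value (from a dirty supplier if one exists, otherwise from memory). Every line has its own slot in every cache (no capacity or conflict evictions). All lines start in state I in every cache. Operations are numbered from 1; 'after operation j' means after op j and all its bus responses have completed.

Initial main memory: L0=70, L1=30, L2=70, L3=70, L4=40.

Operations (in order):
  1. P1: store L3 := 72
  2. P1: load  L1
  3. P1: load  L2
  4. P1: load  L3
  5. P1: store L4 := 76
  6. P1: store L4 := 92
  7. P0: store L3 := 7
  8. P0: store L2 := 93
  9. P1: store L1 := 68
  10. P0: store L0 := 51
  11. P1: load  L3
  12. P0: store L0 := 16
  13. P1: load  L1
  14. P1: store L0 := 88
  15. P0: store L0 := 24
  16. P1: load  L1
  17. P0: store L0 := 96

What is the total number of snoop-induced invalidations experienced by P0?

invalidations = 1

1. P1: store L3 := 72  bus=[BusRdX]  L3: P0=I P1=M  mem[L3]=70
2. P1: load  L1  bus=[BusRd]  L1: P0=I P1=S  mem[L1]=30
3. P1: load  L2  bus=[BusRd]  L2: P0=I P1=S  mem[L2]=70
4. P1: load  L3  bus=[-]  L3: P0=I P1=M  mem[L3]=70
5. P1: store L4 := 76  bus=[BusRdX]  L4: P0=I P1=M  mem[L4]=40
6. P1: store L4 := 92  bus=[-]  L4: P0=I P1=M  mem[L4]=40
7. P0: store L3 := 7  bus=[BusRdX,Flush]  L3: P0=M P1=I  mem[L3]=72
8. P0: store L2 := 93  bus=[BusRdX]  L2: P0=M P1=I  mem[L2]=70
9. P1: store L1 := 68  bus=[BusRdX]  L1: P0=I P1=M  mem[L1]=30
10. P0: store L0 := 51  bus=[BusRdX]  L0: P0=M P1=I  mem[L0]=70
11. P1: load  L3  bus=[BusRd,Flush]  L3: P0=S P1=S  mem[L3]=7
12. P0: store L0 := 16  bus=[-]  L0: P0=M P1=I  mem[L0]=70
13. P1: load  L1  bus=[-]  L1: P0=I P1=M  mem[L1]=30
14. P1: store L0 := 88  bus=[BusRdX,Flush]  L0: P0=I P1=M  mem[L0]=16
15. P0: store L0 := 24  bus=[BusRdX,Flush]  L0: P0=M P1=I  mem[L0]=88
16. P1: load  L1  bus=[-]  L1: P0=I P1=M  mem[L1]=30
17. P0: store L0 := 96  bus=[-]  L0: P0=M P1=I  mem[L0]=88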